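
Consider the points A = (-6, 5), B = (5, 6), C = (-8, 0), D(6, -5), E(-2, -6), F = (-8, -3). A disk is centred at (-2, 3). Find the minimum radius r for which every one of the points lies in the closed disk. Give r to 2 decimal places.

The required radius is the distance from (-2, 3) to the farthest point.
Squared distances: 20, 58, 45, 128, 81, 72.
Maximum is 128, attained at D.
r = √128 ≈ 11.31.

11.31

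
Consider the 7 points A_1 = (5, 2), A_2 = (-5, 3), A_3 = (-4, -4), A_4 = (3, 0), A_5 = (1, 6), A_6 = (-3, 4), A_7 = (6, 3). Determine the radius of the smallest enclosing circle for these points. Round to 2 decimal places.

A smallest enclosing disk is always determined by at most three of the input points on its boundary.
The minimum enclosing circle is determined by three boundary points: A_2, A_3, A_7.
Their circumcentre is (0.5, 3/14) with r² = 3725/98.
The farthest remaining point A_5 is at distance² 3305/98 ≤ 3725/98.
r = √(3725/98) ≈ 6.17.

6.17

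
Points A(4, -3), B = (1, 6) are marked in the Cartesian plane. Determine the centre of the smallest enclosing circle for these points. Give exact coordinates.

(2.5, 1.5)

The smallest circle enclosing two points has them as diameter endpoints.
Centre = midpoint = (2.5, 1.5); r² = |AB|²/4 = 90/4 = 22.5.
Centre = (2.5, 1.5).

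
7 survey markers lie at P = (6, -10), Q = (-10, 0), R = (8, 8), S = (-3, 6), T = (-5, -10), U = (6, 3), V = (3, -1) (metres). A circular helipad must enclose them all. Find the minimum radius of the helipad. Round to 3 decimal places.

The minimum enclosing circle is determined by three boundary points: Q, R, T.
Their circumcentre is (12/11, -31/44) with r² = 239105/1936.
The farthest remaining point P is at distance² 213937/1936 ≤ 239105/1936.
r = √(239105/1936) ≈ 11.113.

11.113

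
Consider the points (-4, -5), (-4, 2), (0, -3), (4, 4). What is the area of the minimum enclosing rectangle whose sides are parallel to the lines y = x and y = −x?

76.5

In coordinates u = x + y, v = x − y the rectangle is axis-aligned; the map (x,y)→(u,v) scales areas by 2.
u-values: -9, -2, -3, 8; range = 8 − (-9) = 17.
v-values: 1, -6, 3, 0; range = 3 − (-6) = 9.
Area = (17 × 9) / 2 = 76.5.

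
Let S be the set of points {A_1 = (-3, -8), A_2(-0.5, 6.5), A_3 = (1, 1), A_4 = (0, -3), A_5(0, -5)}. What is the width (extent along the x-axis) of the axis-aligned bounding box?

4

max x = 1, min x = -3, so width = 4.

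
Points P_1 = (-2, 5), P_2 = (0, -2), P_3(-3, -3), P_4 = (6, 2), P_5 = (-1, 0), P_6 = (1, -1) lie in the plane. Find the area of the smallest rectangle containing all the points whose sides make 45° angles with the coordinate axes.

77

In coordinates u = x + y, v = x − y the rectangle is axis-aligned; the map (x,y)→(u,v) scales areas by 2.
u-values: 3, -2, -6, 8, -1, 0; range = 8 − (-6) = 14.
v-values: -7, 2, 0, 4, -1, 2; range = 4 − (-7) = 11.
Area = (14 × 11) / 2 = 77.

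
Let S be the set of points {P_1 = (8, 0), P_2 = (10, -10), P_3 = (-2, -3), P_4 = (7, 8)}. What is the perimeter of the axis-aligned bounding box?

60

Width = max x − min x = 10 − (-2) = 12.
Height = max y − min y = 8 − (-10) = 18.
Perimeter = 2(12 + 18) = 60.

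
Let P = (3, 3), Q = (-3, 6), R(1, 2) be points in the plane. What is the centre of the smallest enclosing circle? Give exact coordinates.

(0, 4.5)

Side lengths²: PQ² = 45, PR² = 5, QR² = 32.
Since PQ² = 45 ≥ 32 + 5 = 37, the angle opposite PQ is not acute, so the smallest enclosing circle has PQ as diameter.
Centre = midpoint of PQ = (0, 4.5), r² = 45/4 = 11.25.
Centre = (0, 4.5).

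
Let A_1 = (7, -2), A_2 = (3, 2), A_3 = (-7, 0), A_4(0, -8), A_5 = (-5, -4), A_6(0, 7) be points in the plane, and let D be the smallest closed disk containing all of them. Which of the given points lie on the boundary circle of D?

A_4, A_6

A smallest enclosing disk is always determined by at most three of the input points on its boundary.
The farthest pair is A_4–A_6 with squared distance 225. The circle on this segment as diameter has centre (0, -0.5) and r² = 225/4 = 56.25.
Check A_1: distance² to centre = 51.25 ≤ 56.25, so it lies inside.
All remaining points lie in this disk, and no smaller disk contains both endpoints, so this is the minimum enclosing circle.
The points at distance exactly r from the centre are A_4, A_6 — 2 points.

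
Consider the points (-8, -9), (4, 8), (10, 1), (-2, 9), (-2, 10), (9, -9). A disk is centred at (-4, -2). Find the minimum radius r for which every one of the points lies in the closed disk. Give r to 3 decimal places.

14.765

The required radius is the distance from (-4, -2) to the farthest point.
Squared distances: 65, 164, 205, 125, 148, 218.
Maximum is 218, attained at (9, -9).
r = √218 ≈ 14.765.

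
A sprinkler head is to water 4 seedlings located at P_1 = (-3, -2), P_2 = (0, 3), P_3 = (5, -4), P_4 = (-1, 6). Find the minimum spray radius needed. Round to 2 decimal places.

5.83

The minimum enclosing circle of a finite set is fixed by two of the points (as a diameter) or three (as a circumcircle).
The farthest pair is P_3–P_4 with squared distance 136. The circle on this segment as diameter has centre (2, 1) and r² = 136/4 = 34.
Check P_1: distance² to centre = 34 ≤ 34, so it lies inside.
All remaining points lie in this disk, and no smaller disk contains both endpoints, so this is the minimum enclosing circle.
r = √34 ≈ 5.83.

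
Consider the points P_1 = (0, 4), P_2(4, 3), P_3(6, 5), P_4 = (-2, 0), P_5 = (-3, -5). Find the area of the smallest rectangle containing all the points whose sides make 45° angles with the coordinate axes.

In coordinates u = x + y, v = x − y the rectangle is axis-aligned; the map (x,y)→(u,v) scales areas by 2.
u-values: 4, 7, 11, -2, -8; range = 11 − (-8) = 19.
v-values: -4, 1, 1, -2, 2; range = 2 − (-4) = 6.
Area = (19 × 6) / 2 = 57.

57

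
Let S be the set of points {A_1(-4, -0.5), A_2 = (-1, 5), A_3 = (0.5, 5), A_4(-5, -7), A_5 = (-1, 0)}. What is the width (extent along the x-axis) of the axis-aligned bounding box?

max x = 0.5, min x = -5, so width = 5.5.

5.5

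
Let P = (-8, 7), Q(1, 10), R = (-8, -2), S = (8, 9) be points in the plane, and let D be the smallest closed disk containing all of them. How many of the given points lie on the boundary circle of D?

A smallest enclosing disk is always determined by at most three of the input points on its boundary.
The farthest pair is R–S with squared distance 377. The circle on this segment as diameter has centre (0, 3.5) and r² = 377/4 = 94.25.
Check P: distance² to centre = 76.25 ≤ 94.25, so it lies inside.
All remaining points lie in this disk, and no smaller disk contains both endpoints, so this is the minimum enclosing circle.
The points at distance exactly r from the centre are R, S — 2 points.

2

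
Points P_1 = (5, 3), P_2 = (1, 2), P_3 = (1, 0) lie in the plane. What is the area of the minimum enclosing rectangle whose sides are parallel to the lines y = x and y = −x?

10.5

In coordinates u = x + y, v = x − y the rectangle is axis-aligned; the map (x,y)→(u,v) scales areas by 2.
u-values: 8, 3, 1; range = 8 − 1 = 7.
v-values: 2, -1, 1; range = 2 − (-1) = 3.
Area = (7 × 3) / 2 = 10.5.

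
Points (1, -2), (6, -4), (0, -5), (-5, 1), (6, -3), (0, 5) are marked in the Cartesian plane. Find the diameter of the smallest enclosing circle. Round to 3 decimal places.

By Welzl's lemma the MEC is supported by two points (diametrically opposite) or three points (on a circumcircle).
The minimum enclosing circle is determined by three boundary points: (6, -4), (-5, 1), (0, 5).
Their circumcentre is (33/46, -47/46) with r² = 38909/1058.
The farthest remaining point (6, -3) is at distance² 33665/1058 ≤ 38909/1058.
Diameter = 2r = 2√(38909/1058) ≈ 12.129.

12.129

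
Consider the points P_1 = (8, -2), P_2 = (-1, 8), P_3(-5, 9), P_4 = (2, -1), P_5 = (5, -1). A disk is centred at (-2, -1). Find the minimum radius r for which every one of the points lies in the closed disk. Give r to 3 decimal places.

The required radius is the distance from (-2, -1) to the farthest point.
Squared distances: 101, 82, 109, 16, 49.
Maximum is 109, attained at P_3.
r = √109 ≈ 10.440.

10.440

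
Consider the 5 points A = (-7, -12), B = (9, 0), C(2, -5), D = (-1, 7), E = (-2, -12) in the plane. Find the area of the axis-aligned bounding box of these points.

304

x ranges over [-7, 9], width 16.
y ranges over [-12, 7], height 19.
Area = 16 × 19 = 304.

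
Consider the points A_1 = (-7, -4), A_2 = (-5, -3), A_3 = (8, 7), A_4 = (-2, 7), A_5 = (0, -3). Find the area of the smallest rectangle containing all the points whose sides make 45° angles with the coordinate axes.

156

In coordinates u = x + y, v = x − y the rectangle is axis-aligned; the map (x,y)→(u,v) scales areas by 2.
u-values: -11, -8, 15, 5, -3; range = 15 − (-11) = 26.
v-values: -3, -2, 1, -9, 3; range = 3 − (-9) = 12.
Area = (26 × 12) / 2 = 156.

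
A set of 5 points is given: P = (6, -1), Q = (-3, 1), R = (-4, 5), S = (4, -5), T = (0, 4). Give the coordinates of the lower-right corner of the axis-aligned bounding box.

x-range [-4, 6], y-range [-5, 5].
The lower-right corner is (6, -5).

(6, -5)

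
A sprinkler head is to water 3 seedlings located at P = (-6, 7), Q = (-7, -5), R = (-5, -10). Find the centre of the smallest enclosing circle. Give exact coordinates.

(-5.5, -1.5)

Side lengths²: PQ² = 145, PR² = 290, QR² = 29.
Since PR² = 290 ≥ 145 + 29 = 174, the angle opposite PR is not acute, so the smallest enclosing circle has PR as diameter.
Centre = midpoint of PR = (-5.5, -1.5), r² = 290/4 = 72.5.
Centre = (-5.5, -1.5).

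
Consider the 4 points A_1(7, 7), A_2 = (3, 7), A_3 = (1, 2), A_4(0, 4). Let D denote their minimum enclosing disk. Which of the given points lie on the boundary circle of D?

A_1, A_3, A_4

The minimum enclosing circle of a finite set is fixed by two of the points (as a diameter) or three (as a circumcircle).
The minimum enclosing circle is determined by three boundary points: A_1, A_3, A_4.
Their circumcentre is (131/34, 159/34) with r² = 8845/578.
The farthest remaining point A_2 is at distance² 3541/578 ≤ 8845/578.
The points at distance exactly r from the centre are A_1, A_3, A_4 — 3 points.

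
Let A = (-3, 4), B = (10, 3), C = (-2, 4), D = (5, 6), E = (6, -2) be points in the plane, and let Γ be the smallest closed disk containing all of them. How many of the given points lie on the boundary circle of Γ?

The farthest pair is A–B with squared distance 170. The circle on this segment as diameter has centre (3.5, 3.5) and r² = 170/4 = 42.5.
Check C: distance² to centre = 30.5 ≤ 42.5, so it lies inside.
All remaining points lie in this disk, and no smaller disk contains both endpoints, so this is the minimum enclosing circle.
The points at distance exactly r from the centre are A, B — 2 points.

2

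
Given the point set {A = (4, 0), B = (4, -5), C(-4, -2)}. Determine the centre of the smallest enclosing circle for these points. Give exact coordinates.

Side lengths²: AB² = 25, AC² = 68, BC² = 73.
Since BC² = 73 < 68 + 25 = 93, the triangle is acute, so the smallest enclosing circle is the circumcircle.
Circumcentre = (0.375, -2.5), r² = 19.390625.
Centre = (0.375, -2.5).

(0.375, -2.5)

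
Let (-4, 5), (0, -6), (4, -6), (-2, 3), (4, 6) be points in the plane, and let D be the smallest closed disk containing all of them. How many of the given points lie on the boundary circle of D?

3

The minimum enclosing circle is determined by three boundary points: (-4, 5), (4, -6), (4, 6).
Their circumcentre is (0.6875, 0) with r² = 46.97265625.
The farthest remaining point (0, -6) is at distance² 36.47265625 ≤ 46.97265625.
The points at distance exactly r from the centre are (-4, 5), (4, -6), (4, 6) — 3 points.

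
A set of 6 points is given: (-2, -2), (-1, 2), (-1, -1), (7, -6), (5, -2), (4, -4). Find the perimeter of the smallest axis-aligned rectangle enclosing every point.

Width = max x − min x = 7 − (-2) = 9.
Height = max y − min y = 2 − (-6) = 8.
Perimeter = 2(9 + 8) = 34.

34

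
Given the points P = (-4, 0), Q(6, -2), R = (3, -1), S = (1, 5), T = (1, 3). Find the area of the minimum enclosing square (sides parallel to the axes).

The bounding box has width 10 and height 7.
An axis-aligned square enclosing the set must have side ≥ max(width, height).
So the minimum side is max(10, 7) = 10.
Area = 10² = 100.

100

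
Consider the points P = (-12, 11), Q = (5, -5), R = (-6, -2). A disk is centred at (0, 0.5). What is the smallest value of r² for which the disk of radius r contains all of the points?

The required radius is the distance from (0, 0.5) to the farthest point.
Squared distances: 254.25, 55.25, 42.25.
Maximum is 254.25, attained at P.

254.25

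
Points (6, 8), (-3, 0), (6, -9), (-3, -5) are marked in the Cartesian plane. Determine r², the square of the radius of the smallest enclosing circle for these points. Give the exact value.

12125/162

By Welzl's lemma the MEC is supported by two points (diametrically opposite) or three points (on a circumcircle).
The minimum enclosing circle is determined by three boundary points: (6, 8), (6, -9), (-3, -5).
Their circumcentre is (79/18, -0.5) with r² = 12125/162.
The farthest remaining point (-3, 0) is at distance² 8885/162 ≤ 12125/162.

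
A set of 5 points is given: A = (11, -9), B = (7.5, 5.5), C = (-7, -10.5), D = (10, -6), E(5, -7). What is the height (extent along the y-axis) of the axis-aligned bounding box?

max y = 5.5, min y = -10.5, so height = 16.

16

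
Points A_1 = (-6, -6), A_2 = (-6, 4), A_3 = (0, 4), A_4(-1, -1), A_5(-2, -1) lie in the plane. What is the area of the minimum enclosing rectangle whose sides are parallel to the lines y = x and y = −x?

80

In coordinates u = x + y, v = x − y the rectangle is axis-aligned; the map (x,y)→(u,v) scales areas by 2.
u-values: -12, -2, 4, -2, -3; range = 4 − (-12) = 16.
v-values: 0, -10, -4, 0, -1; range = 0 − (-10) = 10.
Area = (16 × 10) / 2 = 80.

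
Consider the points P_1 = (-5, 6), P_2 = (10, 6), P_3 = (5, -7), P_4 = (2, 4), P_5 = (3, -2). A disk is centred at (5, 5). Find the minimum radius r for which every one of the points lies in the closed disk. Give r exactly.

12

The required radius is the distance from (5, 5) to the farthest point.
Squared distances: 101, 26, 144, 10, 53.
Maximum is 144, attained at P_3.
r = √144 = 12.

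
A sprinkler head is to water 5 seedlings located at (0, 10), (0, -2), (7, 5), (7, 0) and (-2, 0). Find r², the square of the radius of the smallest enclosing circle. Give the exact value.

7897/196

By Welzl's lemma the MEC is supported by two points (diametrically opposite) or three points (on a circumcircle).
The minimum enclosing circle is determined by three boundary points: (0, 10), (0, -2), (7, 0).
Their circumcentre is (29/14, 4) with r² = 7897/196.
The farthest remaining point (-2, 0) is at distance² 6385/196 ≤ 7897/196.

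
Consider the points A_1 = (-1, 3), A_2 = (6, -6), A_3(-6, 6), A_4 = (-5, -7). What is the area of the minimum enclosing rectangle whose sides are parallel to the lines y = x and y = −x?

In coordinates u = x + y, v = x − y the rectangle is axis-aligned; the map (x,y)→(u,v) scales areas by 2.
u-values: 2, 0, 0, -12; range = 2 − (-12) = 14.
v-values: -4, 12, -12, 2; range = 12 − (-12) = 24.
Area = (14 × 24) / 2 = 168.

168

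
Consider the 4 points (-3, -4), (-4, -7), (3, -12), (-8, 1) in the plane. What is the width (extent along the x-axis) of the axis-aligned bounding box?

max x = 3, min x = -8, so width = 11.

11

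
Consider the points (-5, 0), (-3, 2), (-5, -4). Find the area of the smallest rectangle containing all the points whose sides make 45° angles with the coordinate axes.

In coordinates u = x + y, v = x − y the rectangle is axis-aligned; the map (x,y)→(u,v) scales areas by 2.
u-values: -5, -1, -9; range = -1 − (-9) = 8.
v-values: -5, -5, -1; range = -1 − (-5) = 4.
Area = (8 × 4) / 2 = 16.

16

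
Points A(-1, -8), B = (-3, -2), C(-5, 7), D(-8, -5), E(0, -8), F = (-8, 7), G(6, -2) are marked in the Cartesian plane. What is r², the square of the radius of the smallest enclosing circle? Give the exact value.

80053/1058

The minimum enclosing circle is determined by three boundary points: E, F, G.
Their circumcentre is (-109/46, 17/46) with r² = 80053/1058.
The farthest remaining point A is at distance² 76097/1058 ≤ 80053/1058.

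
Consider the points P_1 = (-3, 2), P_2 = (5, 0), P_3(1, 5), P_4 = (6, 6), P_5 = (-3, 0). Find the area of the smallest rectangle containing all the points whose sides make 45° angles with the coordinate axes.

75

In coordinates u = x + y, v = x − y the rectangle is axis-aligned; the map (x,y)→(u,v) scales areas by 2.
u-values: -1, 5, 6, 12, -3; range = 12 − (-3) = 15.
v-values: -5, 5, -4, 0, -3; range = 5 − (-5) = 10.
Area = (15 × 10) / 2 = 75.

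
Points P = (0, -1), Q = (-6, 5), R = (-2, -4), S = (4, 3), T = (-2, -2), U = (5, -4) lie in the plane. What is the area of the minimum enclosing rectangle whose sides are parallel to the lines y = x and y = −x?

In coordinates u = x + y, v = x − y the rectangle is axis-aligned; the map (x,y)→(u,v) scales areas by 2.
u-values: -1, -1, -6, 7, -4, 1; range = 7 − (-6) = 13.
v-values: 1, -11, 2, 1, 0, 9; range = 9 − (-11) = 20.
Area = (13 × 20) / 2 = 130.

130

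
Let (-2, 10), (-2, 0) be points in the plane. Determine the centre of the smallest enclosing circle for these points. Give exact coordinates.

(-2, 5)

The smallest circle enclosing two points has them as diameter endpoints.
Centre = midpoint = (-2, 5); r² = |(-2, 10)−(-2, 0)|²/4 = 100/4 = 25.
Centre = (-2, 5).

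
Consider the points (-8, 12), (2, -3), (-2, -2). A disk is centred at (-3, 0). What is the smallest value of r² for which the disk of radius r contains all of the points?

The required radius is the distance from (-3, 0) to the farthest point.
Squared distances: 169, 34, 5.
Maximum is 169, attained at (-8, 12).

169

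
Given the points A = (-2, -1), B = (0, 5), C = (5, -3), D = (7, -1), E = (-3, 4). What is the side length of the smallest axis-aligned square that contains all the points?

10

The bounding box has width 10 and height 8.
An axis-aligned square enclosing the set must have side ≥ max(width, height).
So the minimum side is max(10, 8) = 10.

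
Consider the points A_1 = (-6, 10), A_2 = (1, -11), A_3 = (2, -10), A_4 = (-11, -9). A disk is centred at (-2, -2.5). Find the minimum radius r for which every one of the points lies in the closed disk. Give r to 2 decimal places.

The required radius is the distance from (-2, -2.5) to the farthest point.
Squared distances: 172.25, 81.25, 72.25, 123.25.
Maximum is 172.25, attained at A_1.
r = √(172.25) ≈ 13.12.

13.12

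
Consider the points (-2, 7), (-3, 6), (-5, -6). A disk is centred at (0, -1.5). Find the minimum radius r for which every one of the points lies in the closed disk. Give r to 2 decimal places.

8.73

The required radius is the distance from (0, -1.5) to the farthest point.
Squared distances: 76.25, 65.25, 45.25.
Maximum is 76.25, attained at (-2, 7).
r = √(76.25) ≈ 8.73.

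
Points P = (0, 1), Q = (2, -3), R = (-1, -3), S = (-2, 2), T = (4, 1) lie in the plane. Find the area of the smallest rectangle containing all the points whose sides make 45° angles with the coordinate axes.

40.5

In coordinates u = x + y, v = x − y the rectangle is axis-aligned; the map (x,y)→(u,v) scales areas by 2.
u-values: 1, -1, -4, 0, 5; range = 5 − (-4) = 9.
v-values: -1, 5, 2, -4, 3; range = 5 − (-4) = 9.
Area = (9 × 9) / 2 = 40.5.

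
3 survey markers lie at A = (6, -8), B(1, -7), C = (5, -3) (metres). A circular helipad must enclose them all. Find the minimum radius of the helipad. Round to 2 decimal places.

3.06

Side lengths²: AB² = 26, AC² = 26, BC² = 32.
Since BC² = 32 < 26 + 26 = 52, the triangle is acute, so the smallest enclosing circle is the circumcircle.
Circumcentre = (23/6, -35/6), r² = 169/18.
r = √(169/18) ≈ 3.06.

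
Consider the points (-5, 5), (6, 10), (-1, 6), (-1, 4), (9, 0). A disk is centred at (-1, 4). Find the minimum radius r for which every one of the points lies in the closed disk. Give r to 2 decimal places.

10.77

The required radius is the distance from (-1, 4) to the farthest point.
Squared distances: 17, 85, 4, 0, 116.
Maximum is 116, attained at (9, 0).
r = √116 ≈ 10.77.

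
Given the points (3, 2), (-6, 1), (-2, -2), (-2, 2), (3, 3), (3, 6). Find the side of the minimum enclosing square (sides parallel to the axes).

The bounding box has width 9 and height 8.
An axis-aligned square enclosing the set must have side ≥ max(width, height).
So the minimum side is max(9, 8) = 9.

9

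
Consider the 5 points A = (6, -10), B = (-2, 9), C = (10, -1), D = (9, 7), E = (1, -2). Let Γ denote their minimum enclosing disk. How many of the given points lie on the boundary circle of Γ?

2

The farthest pair is A–B with squared distance 425. The circle on this segment as diameter has centre (2, -0.5) and r² = 425/4 = 106.25.
Check C: distance² to centre = 64.25 ≤ 106.25, so it lies inside.
All remaining points lie in this disk, and no smaller disk contains both endpoints, so this is the minimum enclosing circle.
The points at distance exactly r from the centre are A, B — 2 points.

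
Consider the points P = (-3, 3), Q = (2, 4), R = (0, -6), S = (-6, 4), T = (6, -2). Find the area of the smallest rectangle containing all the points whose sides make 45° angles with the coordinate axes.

In coordinates u = x + y, v = x − y the rectangle is axis-aligned; the map (x,y)→(u,v) scales areas by 2.
u-values: 0, 6, -6, -2, 4; range = 6 − (-6) = 12.
v-values: -6, -2, 6, -10, 8; range = 8 − (-10) = 18.
Area = (12 × 18) / 2 = 108.

108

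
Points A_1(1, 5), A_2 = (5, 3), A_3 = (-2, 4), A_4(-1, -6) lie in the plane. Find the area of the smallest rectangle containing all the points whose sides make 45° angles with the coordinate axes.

82.5

In coordinates u = x + y, v = x − y the rectangle is axis-aligned; the map (x,y)→(u,v) scales areas by 2.
u-values: 6, 8, 2, -7; range = 8 − (-7) = 15.
v-values: -4, 2, -6, 5; range = 5 − (-6) = 11.
Area = (15 × 11) / 2 = 82.5.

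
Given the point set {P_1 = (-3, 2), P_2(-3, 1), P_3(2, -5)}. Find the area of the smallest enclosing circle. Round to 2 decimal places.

Side lengths²: P_1P_2² = 1, P_1P_3² = 74, P_2P_3² = 61.
Since P_1P_3² = 74 ≥ 61 + 1 = 62, the angle opposite P_1P_3 is not acute, so the smallest enclosing circle has P_1P_3 as diameter.
Centre = midpoint of P_1P_3 = (-0.5, -1.5), r² = 74/4 = 18.5.
Area = π·r² = π·18.5 ≈ 58.12.

58.12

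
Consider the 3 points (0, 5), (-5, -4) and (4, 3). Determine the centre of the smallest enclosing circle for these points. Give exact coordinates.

(-0.5, -0.5)

Call the three points A, B, C in the order given.
Side lengths²: AB² = 106, AC² = 20, BC² = 130.
Since BC² = 130 ≥ 106 + 20 = 126, the angle opposite BC is not acute, so the smallest enclosing circle has BC as diameter.
Centre = midpoint of BC = (-0.5, -0.5), r² = 130/4 = 32.5.
Centre = (-0.5, -0.5).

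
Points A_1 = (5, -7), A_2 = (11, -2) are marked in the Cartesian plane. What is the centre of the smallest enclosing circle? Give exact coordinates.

(8, -4.5)

The smallest circle enclosing two points has them as diameter endpoints.
Centre = midpoint = (8, -4.5); r² = |A_1A_2|²/4 = 61/4 = 15.25.
Centre = (8, -4.5).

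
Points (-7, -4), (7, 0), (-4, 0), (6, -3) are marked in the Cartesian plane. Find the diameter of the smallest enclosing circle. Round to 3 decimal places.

14.560

A smallest enclosing disk is always determined by at most three of the input points on its boundary.
The farthest pair is (-7, -4)–(7, 0) with squared distance 212. The circle on this segment as diameter has centre (0, -2) and r² = 212/4 = 53.
Check (-4, 0): distance² to centre = 20 ≤ 53, so it lies inside.
All remaining points lie in this disk, and no smaller disk contains both endpoints, so this is the minimum enclosing circle.
Diameter = 2r = 2√53 ≈ 14.560.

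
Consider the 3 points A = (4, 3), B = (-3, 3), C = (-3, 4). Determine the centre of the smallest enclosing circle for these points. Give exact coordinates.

(0.5, 3.5)

Side lengths²: AB² = 49, AC² = 50, BC² = 1.
Since AC² = 50 ≥ 49 + 1 = 50, the angle opposite AC is not acute, so the smallest enclosing circle has AC as diameter.
Centre = midpoint of AC = (0.5, 3.5), r² = 50/4 = 12.5.
Centre = (0.5, 3.5).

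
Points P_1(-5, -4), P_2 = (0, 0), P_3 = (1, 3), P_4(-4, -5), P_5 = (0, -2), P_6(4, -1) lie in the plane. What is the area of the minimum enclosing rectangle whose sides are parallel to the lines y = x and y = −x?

In coordinates u = x + y, v = x − y the rectangle is axis-aligned; the map (x,y)→(u,v) scales areas by 2.
u-values: -9, 0, 4, -9, -2, 3; range = 4 − (-9) = 13.
v-values: -1, 0, -2, 1, 2, 5; range = 5 − (-2) = 7.
Area = (13 × 7) / 2 = 45.5.

45.5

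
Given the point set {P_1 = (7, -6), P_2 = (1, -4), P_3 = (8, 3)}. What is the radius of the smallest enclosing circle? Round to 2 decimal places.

Side lengths²: P_1P_2² = 40, P_1P_3² = 82, P_2P_3² = 98.
Since P_2P_3² = 98 < 82 + 40 = 122, the triangle is acute, so the smallest enclosing circle is the circumcircle.
Circumcentre = (5.25, -1.25), r² = 25.625.
r = √(25.625) ≈ 5.06.

5.06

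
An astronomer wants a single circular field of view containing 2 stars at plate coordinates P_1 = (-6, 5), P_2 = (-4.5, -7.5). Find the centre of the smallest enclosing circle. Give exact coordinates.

The smallest circle enclosing two points has them as diameter endpoints.
Centre = midpoint = (-5.25, -1.25); r² = |P_1P_2|²/4 = 158.5/4 = 39.625.
Centre = (-5.25, -1.25).

(-5.25, -1.25)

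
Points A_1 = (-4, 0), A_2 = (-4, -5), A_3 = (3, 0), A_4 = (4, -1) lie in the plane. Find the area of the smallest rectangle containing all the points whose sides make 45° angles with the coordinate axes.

54

In coordinates u = x + y, v = x − y the rectangle is axis-aligned; the map (x,y)→(u,v) scales areas by 2.
u-values: -4, -9, 3, 3; range = 3 − (-9) = 12.
v-values: -4, 1, 3, 5; range = 5 − (-4) = 9.
Area = (12 × 9) / 2 = 54.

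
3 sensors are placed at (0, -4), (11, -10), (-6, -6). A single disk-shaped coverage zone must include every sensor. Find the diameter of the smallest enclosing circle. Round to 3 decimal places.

17.464

Call the three points A, B, C in the order given.
Side lengths²: AB² = 157, AC² = 40, BC² = 305.
Since BC² = 305 ≥ 157 + 40 = 197, the angle opposite BC is not acute, so the smallest enclosing circle has BC as diameter.
Centre = midpoint of BC = (2.5, -8), r² = 305/4 = 76.25.
Diameter = 2r = 2√(76.25) ≈ 17.464.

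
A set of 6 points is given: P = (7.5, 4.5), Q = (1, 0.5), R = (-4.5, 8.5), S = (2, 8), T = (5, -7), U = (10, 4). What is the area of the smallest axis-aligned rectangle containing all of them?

x ranges over [-4.5, 10], width 14.5.
y ranges over [-7, 8.5], height 15.5.
Area = 14.5 × 15.5 = 224.75.

224.75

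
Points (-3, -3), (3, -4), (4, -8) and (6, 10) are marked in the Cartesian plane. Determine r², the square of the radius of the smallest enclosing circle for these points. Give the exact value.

A smallest enclosing disk is always determined by at most three of the input points on its boundary.
The farthest pair is (4, -8)–(6, 10) with squared distance 328. The circle on this segment as diameter has centre (5, 1) and r² = 328/4 = 82.
Check (-3, -3): distance² to centre = 80 ≤ 82, so it lies inside.
All remaining points lie in this disk, and no smaller disk contains both endpoints, so this is the minimum enclosing circle.

82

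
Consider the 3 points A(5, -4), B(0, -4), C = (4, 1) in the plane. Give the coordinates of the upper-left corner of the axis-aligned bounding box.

x-range [0, 5], y-range [-4, 1].
The upper-left corner is (0, 1).

(0, 1)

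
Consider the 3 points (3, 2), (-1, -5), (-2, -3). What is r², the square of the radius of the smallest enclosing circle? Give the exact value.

Call the three points A, B, C in the order given.
Side lengths²: AB² = 65, AC² = 50, BC² = 5.
Since AB² = 65 ≥ 50 + 5 = 55, the angle opposite AB is not acute, so the smallest enclosing circle has AB as diameter.
Centre = midpoint of AB = (1, -1.5), r² = 65/4 = 16.25.

16.25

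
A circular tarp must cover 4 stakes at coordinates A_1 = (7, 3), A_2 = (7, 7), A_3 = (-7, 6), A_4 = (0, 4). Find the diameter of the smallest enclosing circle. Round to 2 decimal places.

By Welzl's lemma the MEC is supported by two points (diametrically opposite) or three points (on a circumcircle).
The minimum enclosing circle is determined by three boundary points: A_1, A_2, A_3.
Their circumcentre is (3/28, 5) with r² = 40385/784.
The farthest remaining point A_4 is at distance² 793/784 ≤ 40385/784.
Diameter = 2r = 2√(40385/784) ≈ 14.35.

14.35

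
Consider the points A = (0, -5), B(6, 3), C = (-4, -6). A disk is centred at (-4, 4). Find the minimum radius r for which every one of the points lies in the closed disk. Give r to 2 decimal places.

The required radius is the distance from (-4, 4) to the farthest point.
Squared distances: 97, 101, 100.
Maximum is 101, attained at B.
r = √101 ≈ 10.05.

10.05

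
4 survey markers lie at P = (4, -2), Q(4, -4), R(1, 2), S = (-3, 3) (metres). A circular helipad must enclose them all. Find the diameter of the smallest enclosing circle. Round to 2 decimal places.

The minimum enclosing circle of a finite set is fixed by two of the points (as a diameter) or three (as a circumcircle).
The farthest pair is Q–S with squared distance 98. The circle on this segment as diameter has centre (0.5, -0.5) and r² = 98/4 = 24.5.
Check P: distance² to centre = 14.5 ≤ 24.5, so it lies inside.
All remaining points lie in this disk, and no smaller disk contains both endpoints, so this is the minimum enclosing circle.
Diameter = 2r = 2√(24.5) ≈ 9.90.

9.90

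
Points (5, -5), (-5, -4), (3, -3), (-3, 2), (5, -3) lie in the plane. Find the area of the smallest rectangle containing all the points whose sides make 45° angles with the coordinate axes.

82.5

In coordinates u = x + y, v = x − y the rectangle is axis-aligned; the map (x,y)→(u,v) scales areas by 2.
u-values: 0, -9, 0, -1, 2; range = 2 − (-9) = 11.
v-values: 10, -1, 6, -5, 8; range = 10 − (-5) = 15.
Area = (11 × 15) / 2 = 82.5.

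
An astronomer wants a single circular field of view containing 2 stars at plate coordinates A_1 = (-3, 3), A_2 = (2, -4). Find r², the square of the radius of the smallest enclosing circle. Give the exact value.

18.5

The smallest circle enclosing two points has them as diameter endpoints.
Centre = midpoint = (-0.5, -0.5); r² = |A_1A_2|²/4 = 74/4 = 18.5.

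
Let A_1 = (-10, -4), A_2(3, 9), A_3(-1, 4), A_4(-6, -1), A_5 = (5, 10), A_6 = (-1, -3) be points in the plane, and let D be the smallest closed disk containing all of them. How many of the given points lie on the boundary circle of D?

2

The minimum enclosing circle of a finite set is fixed by two of the points (as a diameter) or three (as a circumcircle).
The farthest pair is A_1–A_5 with squared distance 421. The circle on this segment as diameter has centre (-2.5, 3) and r² = 421/4 = 105.25.
Check A_2: distance² to centre = 66.25 ≤ 105.25, so it lies inside.
All remaining points lie in this disk, and no smaller disk contains both endpoints, so this is the minimum enclosing circle.
The points at distance exactly r from the centre are A_1, A_5 — 2 points.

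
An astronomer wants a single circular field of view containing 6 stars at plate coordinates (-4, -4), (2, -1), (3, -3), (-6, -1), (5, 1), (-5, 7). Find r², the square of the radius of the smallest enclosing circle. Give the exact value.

62525/1521

The minimum enclosing circle of a finite set is fixed by two of the points (as a diameter) or three (as a circumcircle).
The minimum enclosing circle is determined by three boundary points: (-4, -4), (3, -3), (-5, 7).
Their circumcentre is (-49/39, 70/39) with r² = 62525/1521.
The farthest remaining point (5, 1) is at distance² 60497/1521 ≤ 62525/1521.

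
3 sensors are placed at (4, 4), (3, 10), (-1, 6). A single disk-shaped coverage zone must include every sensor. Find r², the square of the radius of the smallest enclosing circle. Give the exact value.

1073/98

Call the three points A, B, C in the order given.
Side lengths²: AB² = 37, AC² = 29, BC² = 32.
Since AB² = 37 < 32 + 29 = 61, the triangle is acute, so the smallest enclosing circle is the circumcircle.
Circumcentre = (31/14, 95/14), r² = 1073/98.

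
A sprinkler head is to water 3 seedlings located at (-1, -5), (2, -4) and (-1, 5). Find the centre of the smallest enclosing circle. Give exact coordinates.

(-1, 0)

Call the three points A, B, C in the order given.
Side lengths²: AB² = 10, AC² = 100, BC² = 90.
Since AC² = 100 ≥ 90 + 10 = 100, the angle opposite AC is not acute, so the smallest enclosing circle has AC as diameter.
Centre = midpoint of AC = (-1, 0), r² = 100/4 = 25.
Centre = (-1, 0).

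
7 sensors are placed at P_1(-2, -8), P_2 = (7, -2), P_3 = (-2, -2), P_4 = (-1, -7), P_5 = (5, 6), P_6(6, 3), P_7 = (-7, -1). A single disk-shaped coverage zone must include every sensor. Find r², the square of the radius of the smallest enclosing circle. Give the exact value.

By Welzl's lemma the MEC is supported by two points (diametrically opposite) or three points (on a circumcircle).
The minimum enclosing circle is determined by three boundary points: P_1, P_5, P_7.
Their circumcentre is (29/34, -23/34) with r² = 35705/578.
The farthest remaining point P_4 is at distance² 25097/578 ≤ 35705/578.

35705/578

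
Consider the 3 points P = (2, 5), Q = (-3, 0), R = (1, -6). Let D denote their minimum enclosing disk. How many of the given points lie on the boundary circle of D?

Side lengths²: PQ² = 50, PR² = 122, QR² = 52.
Since PR² = 122 ≥ 52 + 50 = 102, the angle opposite PR is not acute, so the smallest enclosing circle has PR as diameter.
Centre = midpoint of PR = (1.5, -0.5), r² = 122/4 = 30.5.
The points at distance exactly r from the centre are P, R — 2 points.

2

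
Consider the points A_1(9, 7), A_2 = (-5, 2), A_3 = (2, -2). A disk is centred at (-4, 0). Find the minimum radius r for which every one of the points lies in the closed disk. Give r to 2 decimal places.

14.76

The required radius is the distance from (-4, 0) to the farthest point.
Squared distances: 218, 5, 40.
Maximum is 218, attained at A_1.
r = √218 ≈ 14.76.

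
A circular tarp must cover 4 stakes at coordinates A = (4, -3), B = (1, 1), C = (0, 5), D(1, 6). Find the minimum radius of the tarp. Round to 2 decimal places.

A smallest enclosing disk is always determined by at most three of the input points on its boundary.
The farthest pair is A–D with squared distance 90. The circle on this segment as diameter has centre (2.5, 1.5) and r² = 90/4 = 22.5.
Check B: distance² to centre = 2.5 ≤ 22.5, so it lies inside.
All remaining points lie in this disk, and no smaller disk contains both endpoints, so this is the minimum enclosing circle.
r = √(22.5) ≈ 4.74.

4.74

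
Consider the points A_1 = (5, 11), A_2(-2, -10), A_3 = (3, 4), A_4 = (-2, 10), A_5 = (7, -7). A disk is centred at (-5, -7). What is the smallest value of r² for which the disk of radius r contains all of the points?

424

The required radius is the distance from (-5, -7) to the farthest point.
Squared distances: 424, 18, 185, 298, 144.
Maximum is 424, attained at A_1.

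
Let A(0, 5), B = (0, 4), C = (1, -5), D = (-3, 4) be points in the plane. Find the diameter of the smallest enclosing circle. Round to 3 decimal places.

By Welzl's lemma the MEC is supported by two points (diametrically opposite) or three points (on a circumcircle).
The minimum enclosing circle is determined by three boundary points: A, C, D.
Their circumcentre is (1/62, -3/62) with r² = 48985/1922.
The farthest remaining point B is at distance² 31501/1922 ≤ 48985/1922.
Diameter = 2r = 2√(48985/1922) ≈ 10.097.

10.097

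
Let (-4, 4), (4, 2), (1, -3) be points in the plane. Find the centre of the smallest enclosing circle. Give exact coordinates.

(-10/23, 29/23)

Call the three points A, B, C in the order given.
Side lengths²: AB² = 68, AC² = 74, BC² = 34.
Since AC² = 74 < 68 + 34 = 102, the triangle is acute, so the smallest enclosing circle is the circumcircle.
Circumcentre = (-10/23, 29/23), r² = 10693/529.
Centre = (-10/23, 29/23).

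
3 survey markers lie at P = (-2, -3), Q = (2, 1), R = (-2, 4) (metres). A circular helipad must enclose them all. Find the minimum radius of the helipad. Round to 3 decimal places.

3.536

Side lengths²: PQ² = 32, PR² = 49, QR² = 25.
Since PR² = 49 < 32 + 25 = 57, the triangle is acute, so the smallest enclosing circle is the circumcircle.
Circumcentre = (-1.5, 0.5), r² = 12.5.
r = √(12.5) ≈ 3.536.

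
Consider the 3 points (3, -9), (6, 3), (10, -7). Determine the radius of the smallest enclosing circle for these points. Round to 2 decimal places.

6.22

Call the three points A, B, C in the order given.
Side lengths²: AB² = 153, AC² = 53, BC² = 116.
Since AB² = 153 < 116 + 53 = 169, the triangle is acute, so the smallest enclosing circle is the circumcircle.
Circumcentre = (133/26, -41/13), r² = 26129/676.
r = √(26129/676) ≈ 6.22.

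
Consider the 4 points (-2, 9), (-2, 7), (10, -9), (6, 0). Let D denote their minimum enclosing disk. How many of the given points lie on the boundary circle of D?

2

By Welzl's lemma the MEC is supported by two points (diametrically opposite) or three points (on a circumcircle).
The farthest pair is (-2, 9)–(10, -9) with squared distance 468. The circle on this segment as diameter has centre (4, 0) and r² = 468/4 = 117.
Check (-2, 7): distance² to centre = 85 ≤ 117, so it lies inside.
All remaining points lie in this disk, and no smaller disk contains both endpoints, so this is the minimum enclosing circle.
The points at distance exactly r from the centre are (-2, 9), (10, -9) — 2 points.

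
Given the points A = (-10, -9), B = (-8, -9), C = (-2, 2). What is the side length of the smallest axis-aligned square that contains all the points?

The bounding box has width 8 and height 11.
An axis-aligned square enclosing the set must have side ≥ max(width, height).
So the minimum side is max(8, 11) = 11.

11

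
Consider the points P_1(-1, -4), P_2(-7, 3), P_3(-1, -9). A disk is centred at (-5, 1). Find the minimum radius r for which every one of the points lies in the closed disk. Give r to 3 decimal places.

10.770

The required radius is the distance from (-5, 1) to the farthest point.
Squared distances: 41, 8, 116.
Maximum is 116, attained at P_3.
r = √116 ≈ 10.770.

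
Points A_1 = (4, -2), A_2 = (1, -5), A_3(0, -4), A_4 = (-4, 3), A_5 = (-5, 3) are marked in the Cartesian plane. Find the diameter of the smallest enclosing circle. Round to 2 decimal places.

10.40

By Welzl's lemma the MEC is supported by two points (diametrically opposite) or three points (on a circumcircle).
The minimum enclosing circle is determined by three boundary points: A_1, A_2, A_5.
Their circumcentre is (-6/7, -1/7) with r² = 1325/49.
The farthest remaining point A_4 is at distance² 968/49 ≤ 1325/49.
Diameter = 2r = 2√(1325/49) ≈ 10.40.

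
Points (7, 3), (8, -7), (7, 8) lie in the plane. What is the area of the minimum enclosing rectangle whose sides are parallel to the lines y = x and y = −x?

112

In coordinates u = x + y, v = x − y the rectangle is axis-aligned; the map (x,y)→(u,v) scales areas by 2.
u-values: 10, 1, 15; range = 15 − 1 = 14.
v-values: 4, 15, -1; range = 15 − (-1) = 16.
Area = (14 × 16) / 2 = 112.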